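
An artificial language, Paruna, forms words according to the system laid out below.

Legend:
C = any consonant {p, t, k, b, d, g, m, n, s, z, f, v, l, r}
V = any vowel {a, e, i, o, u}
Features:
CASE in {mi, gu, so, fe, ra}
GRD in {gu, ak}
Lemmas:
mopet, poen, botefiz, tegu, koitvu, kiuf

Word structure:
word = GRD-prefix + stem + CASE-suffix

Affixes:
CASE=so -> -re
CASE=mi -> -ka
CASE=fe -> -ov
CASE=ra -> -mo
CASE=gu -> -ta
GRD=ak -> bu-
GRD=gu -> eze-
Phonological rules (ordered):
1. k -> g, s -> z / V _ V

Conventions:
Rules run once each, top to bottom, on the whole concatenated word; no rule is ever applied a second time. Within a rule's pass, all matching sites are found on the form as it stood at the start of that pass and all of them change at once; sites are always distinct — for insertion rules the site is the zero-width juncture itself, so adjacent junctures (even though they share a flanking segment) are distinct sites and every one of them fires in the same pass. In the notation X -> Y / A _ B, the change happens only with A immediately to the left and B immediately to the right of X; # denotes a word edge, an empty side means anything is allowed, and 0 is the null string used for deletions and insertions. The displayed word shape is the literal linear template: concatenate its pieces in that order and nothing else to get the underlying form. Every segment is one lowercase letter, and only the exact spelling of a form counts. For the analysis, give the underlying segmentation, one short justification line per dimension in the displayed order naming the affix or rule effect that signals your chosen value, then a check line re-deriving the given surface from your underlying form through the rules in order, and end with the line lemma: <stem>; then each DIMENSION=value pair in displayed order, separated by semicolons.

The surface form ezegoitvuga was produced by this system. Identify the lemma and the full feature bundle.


underlying: eze-koitvu-ka
CASE=mi - signalled by the affix -ka
GRD=gu - signalled by the affix eze-
check: ezekoitvuka -> ezegoitvuga
lemma: koitvu; CASE=mi; GRD=gu


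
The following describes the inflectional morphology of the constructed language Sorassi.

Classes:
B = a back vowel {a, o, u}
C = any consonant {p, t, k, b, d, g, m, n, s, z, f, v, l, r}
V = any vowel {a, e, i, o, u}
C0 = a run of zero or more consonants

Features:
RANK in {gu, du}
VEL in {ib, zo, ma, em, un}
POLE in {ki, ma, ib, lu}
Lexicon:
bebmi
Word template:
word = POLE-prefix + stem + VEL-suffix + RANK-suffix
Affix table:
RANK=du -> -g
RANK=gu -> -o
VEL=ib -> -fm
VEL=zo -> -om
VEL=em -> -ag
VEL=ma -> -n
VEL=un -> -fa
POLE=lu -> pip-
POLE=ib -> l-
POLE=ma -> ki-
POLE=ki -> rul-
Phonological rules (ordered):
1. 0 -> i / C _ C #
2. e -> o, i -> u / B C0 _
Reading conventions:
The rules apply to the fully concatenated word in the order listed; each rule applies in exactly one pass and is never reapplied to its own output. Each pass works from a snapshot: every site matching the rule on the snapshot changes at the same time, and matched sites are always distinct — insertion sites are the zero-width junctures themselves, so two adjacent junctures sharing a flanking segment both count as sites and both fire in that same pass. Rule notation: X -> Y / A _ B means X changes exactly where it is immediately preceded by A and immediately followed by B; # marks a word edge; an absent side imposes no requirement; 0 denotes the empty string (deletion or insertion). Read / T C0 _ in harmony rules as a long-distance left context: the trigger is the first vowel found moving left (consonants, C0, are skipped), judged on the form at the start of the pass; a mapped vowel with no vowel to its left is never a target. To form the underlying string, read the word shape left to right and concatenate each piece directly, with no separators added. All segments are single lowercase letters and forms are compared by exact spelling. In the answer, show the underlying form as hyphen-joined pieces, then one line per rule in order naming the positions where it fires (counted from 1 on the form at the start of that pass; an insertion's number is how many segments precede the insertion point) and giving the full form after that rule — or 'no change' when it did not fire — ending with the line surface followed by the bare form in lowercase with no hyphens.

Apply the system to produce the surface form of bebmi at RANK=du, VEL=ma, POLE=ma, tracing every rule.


underlying: ki-bebmi-n-g
1. 0 -> i / C _ C #: inserts after position(s) 8: kibebminig
2. e -> o, i -> u / B C0 _: no change
surface: kibebminig


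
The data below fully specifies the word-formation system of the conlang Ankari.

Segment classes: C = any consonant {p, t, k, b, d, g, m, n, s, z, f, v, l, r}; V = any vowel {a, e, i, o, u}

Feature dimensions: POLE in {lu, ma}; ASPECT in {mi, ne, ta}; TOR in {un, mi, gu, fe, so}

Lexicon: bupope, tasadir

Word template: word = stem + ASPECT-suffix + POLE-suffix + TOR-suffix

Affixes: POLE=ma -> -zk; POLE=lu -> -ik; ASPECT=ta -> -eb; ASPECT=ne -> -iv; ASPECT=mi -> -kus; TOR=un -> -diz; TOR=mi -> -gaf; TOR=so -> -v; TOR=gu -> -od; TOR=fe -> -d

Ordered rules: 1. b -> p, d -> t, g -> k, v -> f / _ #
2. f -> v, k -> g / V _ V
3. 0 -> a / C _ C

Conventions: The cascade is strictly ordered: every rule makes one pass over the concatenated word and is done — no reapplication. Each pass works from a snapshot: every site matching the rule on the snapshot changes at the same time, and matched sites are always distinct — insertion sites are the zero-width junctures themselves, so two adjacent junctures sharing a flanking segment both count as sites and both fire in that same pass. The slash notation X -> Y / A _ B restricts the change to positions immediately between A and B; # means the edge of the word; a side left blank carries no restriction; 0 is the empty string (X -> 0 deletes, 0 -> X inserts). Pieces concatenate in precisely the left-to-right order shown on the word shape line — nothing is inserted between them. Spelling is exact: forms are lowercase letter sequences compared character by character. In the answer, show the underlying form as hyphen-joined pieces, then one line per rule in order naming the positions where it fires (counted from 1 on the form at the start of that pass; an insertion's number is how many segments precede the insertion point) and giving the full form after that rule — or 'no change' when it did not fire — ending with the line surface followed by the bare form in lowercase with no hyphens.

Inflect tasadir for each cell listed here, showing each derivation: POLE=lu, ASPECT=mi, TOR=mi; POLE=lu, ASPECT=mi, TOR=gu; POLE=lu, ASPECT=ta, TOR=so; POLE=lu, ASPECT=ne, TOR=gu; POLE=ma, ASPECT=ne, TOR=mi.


cell POLE=lu, ASPECT=mi, TOR=mi:
underlying: tasadir-kus-ik-gaf
1. b -> p, d -> t, g -> k, v -> f / _ #: no change
2. f -> v, k -> g / V _ V: no change
3. 0 -> a / C _ C: inserts after position(s) 7, 12: tasadirakusikagaf
surface: tasadirakusikagaf

cell POLE=lu, ASPECT=mi, TOR=gu:
underlying: tasadir-kus-ik-od
1. b -> p, d -> t, g -> k, v -> f / _ #: fires at position(s) 14: tasadirkusikot
2. f -> v, k -> g / V _ V: fires at position(s) 12: tasadirkusigot
3. 0 -> a / C _ C: inserts after position(s) 7: tasadirakusigot
surface: tasadirakusigot

cell POLE=lu, ASPECT=ta, TOR=so:
underlying: tasadir-eb-ik-v
1. b -> p, d -> t, g -> k, v -> f / _ #: fires at position(s) 12: tasadirebikf
2. f -> v, k -> g / V _ V: no change
3. 0 -> a / C _ C: inserts after position(s) 11: tasadirebikaf
surface: tasadirebikaf

cell POLE=lu, ASPECT=ne, TOR=gu:
underlying: tasadir-iv-ik-od
1. b -> p, d -> t, g -> k, v -> f / _ #: fires at position(s) 13: tasadirivikot
2. f -> v, k -> g / V _ V: fires at position(s) 11: tasadirivigot
3. 0 -> a / C _ C: no change
surface: tasadirivigot

cell POLE=ma, ASPECT=ne, TOR=mi:
underlying: tasadir-iv-zk-gaf
1. b -> p, d -> t, g -> k, v -> f / _ #: no change
2. f -> v, k -> g / V _ V: no change
3. 0 -> a / C _ C: inserts after position(s) 9, 10, 11: tasadirivazakagaf
surface: tasadirivazakagaf


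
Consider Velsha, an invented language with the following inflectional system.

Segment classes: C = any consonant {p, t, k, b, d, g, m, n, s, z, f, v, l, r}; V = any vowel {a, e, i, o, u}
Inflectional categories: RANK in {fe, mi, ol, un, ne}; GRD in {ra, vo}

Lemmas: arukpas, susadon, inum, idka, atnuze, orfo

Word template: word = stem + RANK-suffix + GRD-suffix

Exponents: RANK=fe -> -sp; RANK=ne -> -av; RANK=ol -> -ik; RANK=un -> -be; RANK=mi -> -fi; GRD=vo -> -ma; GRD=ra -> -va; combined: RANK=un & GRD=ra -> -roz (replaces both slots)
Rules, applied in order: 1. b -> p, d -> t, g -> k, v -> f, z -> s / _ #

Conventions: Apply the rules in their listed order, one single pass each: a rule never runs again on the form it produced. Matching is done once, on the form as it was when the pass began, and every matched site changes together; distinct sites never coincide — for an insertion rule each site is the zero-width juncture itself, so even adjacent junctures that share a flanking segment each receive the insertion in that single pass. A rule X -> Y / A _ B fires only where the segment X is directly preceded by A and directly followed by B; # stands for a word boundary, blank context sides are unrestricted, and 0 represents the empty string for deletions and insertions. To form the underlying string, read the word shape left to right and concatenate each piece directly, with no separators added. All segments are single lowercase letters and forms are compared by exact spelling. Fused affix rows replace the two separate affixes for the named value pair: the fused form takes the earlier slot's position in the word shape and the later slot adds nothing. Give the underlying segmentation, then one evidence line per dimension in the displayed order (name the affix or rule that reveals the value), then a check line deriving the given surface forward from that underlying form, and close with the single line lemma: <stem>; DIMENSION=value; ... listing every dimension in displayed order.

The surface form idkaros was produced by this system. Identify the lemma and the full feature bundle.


underlying: idka-roz
RANK=un - signalled by the combined affix row
GRD=ra - signalled by the combined affix row
check: idkaroz -> idkaros
lemma: idka; RANK=un; GRD=ra


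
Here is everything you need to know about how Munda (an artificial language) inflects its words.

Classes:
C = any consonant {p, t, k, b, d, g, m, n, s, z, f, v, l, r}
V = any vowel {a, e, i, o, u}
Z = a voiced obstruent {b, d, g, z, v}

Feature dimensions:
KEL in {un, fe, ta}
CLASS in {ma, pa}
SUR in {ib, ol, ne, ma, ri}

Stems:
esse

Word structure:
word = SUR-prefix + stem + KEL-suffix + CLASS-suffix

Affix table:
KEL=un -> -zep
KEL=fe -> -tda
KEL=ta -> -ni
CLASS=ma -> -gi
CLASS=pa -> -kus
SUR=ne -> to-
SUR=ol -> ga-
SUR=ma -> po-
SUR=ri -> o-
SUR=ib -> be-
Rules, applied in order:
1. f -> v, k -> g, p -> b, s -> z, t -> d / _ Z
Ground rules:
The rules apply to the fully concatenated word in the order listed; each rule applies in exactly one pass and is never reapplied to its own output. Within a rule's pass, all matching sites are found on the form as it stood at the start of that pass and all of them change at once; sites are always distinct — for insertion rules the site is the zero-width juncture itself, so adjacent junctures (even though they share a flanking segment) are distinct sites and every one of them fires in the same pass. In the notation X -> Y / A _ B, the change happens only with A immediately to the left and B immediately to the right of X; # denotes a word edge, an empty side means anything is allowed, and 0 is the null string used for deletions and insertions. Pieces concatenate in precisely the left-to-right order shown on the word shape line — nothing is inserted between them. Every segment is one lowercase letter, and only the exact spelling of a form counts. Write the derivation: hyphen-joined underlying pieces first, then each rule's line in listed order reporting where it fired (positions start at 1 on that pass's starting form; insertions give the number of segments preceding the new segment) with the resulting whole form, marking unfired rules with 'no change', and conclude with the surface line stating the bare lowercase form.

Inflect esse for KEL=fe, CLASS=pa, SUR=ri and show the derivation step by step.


underlying: o-esse-tda-kus
1. f -> v, k -> g, p -> b, s -> z, t -> d / _ Z: fires at position(s) 6: oesseddakus
surface: oesseddakus


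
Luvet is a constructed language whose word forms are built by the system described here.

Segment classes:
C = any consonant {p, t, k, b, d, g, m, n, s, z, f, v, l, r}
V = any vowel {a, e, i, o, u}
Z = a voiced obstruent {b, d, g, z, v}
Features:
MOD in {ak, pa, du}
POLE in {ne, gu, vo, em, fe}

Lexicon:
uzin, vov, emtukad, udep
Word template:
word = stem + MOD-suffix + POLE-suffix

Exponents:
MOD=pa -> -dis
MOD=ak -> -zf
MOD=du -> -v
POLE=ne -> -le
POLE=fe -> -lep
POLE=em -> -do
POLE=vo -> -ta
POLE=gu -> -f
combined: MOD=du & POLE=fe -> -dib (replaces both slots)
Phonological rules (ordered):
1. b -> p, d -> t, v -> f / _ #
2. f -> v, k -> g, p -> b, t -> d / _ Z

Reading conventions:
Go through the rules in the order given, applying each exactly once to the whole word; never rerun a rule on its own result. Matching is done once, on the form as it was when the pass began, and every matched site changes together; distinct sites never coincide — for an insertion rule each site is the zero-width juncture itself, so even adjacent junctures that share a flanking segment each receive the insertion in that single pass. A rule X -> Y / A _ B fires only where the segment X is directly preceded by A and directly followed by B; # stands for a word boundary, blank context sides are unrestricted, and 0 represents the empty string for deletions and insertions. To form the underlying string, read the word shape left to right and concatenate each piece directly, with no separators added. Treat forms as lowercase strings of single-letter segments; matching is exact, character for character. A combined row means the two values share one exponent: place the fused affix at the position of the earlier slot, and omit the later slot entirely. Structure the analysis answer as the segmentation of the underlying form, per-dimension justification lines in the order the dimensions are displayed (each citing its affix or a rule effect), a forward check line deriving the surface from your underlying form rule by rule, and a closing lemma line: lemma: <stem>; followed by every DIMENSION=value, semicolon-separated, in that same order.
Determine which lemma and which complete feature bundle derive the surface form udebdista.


underlying: udep-dis-ta
MOD=pa - signalled by the affix -dis
POLE=vo - signalled by the affix -ta
check: udepdista -> udepdista -> udebdista
lemma: udep; MOD=pa; POLE=vo


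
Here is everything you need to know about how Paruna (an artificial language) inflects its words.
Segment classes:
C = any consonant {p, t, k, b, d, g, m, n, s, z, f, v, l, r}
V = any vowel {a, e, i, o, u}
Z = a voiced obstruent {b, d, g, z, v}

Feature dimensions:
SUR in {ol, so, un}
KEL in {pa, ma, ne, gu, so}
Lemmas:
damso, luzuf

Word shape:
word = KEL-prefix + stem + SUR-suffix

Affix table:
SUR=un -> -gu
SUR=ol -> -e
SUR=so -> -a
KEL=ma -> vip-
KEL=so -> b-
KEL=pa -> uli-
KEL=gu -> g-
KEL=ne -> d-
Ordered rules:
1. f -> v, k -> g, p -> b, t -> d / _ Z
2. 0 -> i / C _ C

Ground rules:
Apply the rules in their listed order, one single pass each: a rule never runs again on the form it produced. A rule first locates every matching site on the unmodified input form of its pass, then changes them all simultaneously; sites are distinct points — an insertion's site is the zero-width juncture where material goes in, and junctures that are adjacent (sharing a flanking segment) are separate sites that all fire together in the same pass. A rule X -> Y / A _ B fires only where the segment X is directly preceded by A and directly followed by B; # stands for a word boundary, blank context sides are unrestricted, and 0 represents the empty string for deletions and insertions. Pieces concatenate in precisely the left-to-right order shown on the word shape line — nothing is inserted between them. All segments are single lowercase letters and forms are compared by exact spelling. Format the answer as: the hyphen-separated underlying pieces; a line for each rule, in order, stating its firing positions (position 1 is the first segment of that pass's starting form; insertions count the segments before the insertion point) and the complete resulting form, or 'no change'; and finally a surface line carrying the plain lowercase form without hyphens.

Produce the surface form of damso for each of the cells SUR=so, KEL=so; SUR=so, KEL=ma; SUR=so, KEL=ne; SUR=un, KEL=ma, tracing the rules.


cell SUR=so, KEL=so:
underlying: b-damso-a
1. f -> v, k -> g, p -> b, t -> d / _ Z: no change
2. 0 -> i / C _ C: inserts after position(s) 1, 4: bidamisoa
surface: bidamisoa

cell SUR=so, KEL=ma:
underlying: vip-damso-a
1. f -> v, k -> g, p -> b, t -> d / _ Z: fires at position(s) 3: vibdamsoa
2. 0 -> i / C _ C: inserts after position(s) 3, 6: vibidamisoa
surface: vibidamisoa

cell SUR=so, KEL=ne:
underlying: d-damso-a
1. f -> v, k -> g, p -> b, t -> d / _ Z: no change
2. 0 -> i / C _ C: inserts after position(s) 1, 4: didamisoa
surface: didamisoa

cell SUR=un, KEL=ma:
underlying: vip-damso-gu
1. f -> v, k -> g, p -> b, t -> d / _ Z: fires at position(s) 3: vibdamsogu
2. 0 -> i / C _ C: inserts after position(s) 3, 6: vibidamisogu
surface: vibidamisogu


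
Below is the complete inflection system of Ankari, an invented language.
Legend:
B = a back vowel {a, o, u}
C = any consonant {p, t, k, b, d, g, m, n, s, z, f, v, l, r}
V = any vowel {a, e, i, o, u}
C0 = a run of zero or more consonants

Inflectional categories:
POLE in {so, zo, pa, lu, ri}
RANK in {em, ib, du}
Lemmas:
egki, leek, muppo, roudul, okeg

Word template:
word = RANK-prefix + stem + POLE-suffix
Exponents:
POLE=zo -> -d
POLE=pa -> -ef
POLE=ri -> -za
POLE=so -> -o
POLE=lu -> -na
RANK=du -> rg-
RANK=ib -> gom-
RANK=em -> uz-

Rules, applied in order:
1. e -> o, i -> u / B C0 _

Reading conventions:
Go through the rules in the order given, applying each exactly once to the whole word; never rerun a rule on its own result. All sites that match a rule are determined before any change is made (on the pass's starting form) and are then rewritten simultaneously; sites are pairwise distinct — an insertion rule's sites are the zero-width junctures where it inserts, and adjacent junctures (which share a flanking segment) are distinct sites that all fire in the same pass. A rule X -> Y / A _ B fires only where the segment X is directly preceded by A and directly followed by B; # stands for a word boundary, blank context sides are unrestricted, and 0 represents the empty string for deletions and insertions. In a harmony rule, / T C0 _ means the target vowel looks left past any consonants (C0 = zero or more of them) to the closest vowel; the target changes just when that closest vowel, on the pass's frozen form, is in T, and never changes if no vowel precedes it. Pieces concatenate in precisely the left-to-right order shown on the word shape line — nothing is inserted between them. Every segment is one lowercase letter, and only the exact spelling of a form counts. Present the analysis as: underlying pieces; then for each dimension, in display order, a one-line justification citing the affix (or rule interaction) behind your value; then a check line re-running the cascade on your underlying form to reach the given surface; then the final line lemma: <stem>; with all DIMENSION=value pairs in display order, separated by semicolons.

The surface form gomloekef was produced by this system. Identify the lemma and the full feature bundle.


underlying: gom-leek-ef
POLE=pa - signalled by the affix -ef
RANK=ib - signalled by the affix gom-
check: gomleekef -> gomloekef
lemma: leek; POLE=pa; RANK=ib


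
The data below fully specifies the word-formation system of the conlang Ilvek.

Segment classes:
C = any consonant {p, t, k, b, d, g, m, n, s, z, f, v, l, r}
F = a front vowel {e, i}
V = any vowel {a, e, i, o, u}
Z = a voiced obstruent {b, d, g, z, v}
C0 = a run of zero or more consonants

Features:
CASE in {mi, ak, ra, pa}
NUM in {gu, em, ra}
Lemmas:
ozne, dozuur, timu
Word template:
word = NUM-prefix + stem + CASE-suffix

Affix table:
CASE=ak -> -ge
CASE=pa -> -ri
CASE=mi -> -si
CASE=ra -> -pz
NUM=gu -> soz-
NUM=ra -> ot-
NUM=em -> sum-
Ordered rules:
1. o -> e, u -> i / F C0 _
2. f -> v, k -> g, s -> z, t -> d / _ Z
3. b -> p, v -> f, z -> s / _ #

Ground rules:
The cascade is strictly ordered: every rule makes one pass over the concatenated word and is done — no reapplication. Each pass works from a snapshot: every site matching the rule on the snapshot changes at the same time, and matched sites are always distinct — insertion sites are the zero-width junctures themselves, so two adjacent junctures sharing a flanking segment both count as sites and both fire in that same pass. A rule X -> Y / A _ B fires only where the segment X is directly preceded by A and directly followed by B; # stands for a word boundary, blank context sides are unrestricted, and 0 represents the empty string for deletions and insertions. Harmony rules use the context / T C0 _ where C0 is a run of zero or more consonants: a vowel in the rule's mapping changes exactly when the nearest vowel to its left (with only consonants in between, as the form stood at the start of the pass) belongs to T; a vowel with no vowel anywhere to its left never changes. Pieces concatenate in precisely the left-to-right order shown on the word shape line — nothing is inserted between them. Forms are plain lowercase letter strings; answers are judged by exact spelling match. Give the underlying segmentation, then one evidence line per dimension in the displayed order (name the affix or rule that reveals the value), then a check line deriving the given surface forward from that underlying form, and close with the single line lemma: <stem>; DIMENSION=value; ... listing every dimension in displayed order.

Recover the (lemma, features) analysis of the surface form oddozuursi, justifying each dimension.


underlying: ot-dozuur-si
CASE=mi - signalled by the affix -si
NUM=ra - signalled by the affix ot-
check: otdozuursi -> otdozuursi -> oddozuursi -> oddozuursi
lemma: dozuur; CASE=mi; NUM=ra


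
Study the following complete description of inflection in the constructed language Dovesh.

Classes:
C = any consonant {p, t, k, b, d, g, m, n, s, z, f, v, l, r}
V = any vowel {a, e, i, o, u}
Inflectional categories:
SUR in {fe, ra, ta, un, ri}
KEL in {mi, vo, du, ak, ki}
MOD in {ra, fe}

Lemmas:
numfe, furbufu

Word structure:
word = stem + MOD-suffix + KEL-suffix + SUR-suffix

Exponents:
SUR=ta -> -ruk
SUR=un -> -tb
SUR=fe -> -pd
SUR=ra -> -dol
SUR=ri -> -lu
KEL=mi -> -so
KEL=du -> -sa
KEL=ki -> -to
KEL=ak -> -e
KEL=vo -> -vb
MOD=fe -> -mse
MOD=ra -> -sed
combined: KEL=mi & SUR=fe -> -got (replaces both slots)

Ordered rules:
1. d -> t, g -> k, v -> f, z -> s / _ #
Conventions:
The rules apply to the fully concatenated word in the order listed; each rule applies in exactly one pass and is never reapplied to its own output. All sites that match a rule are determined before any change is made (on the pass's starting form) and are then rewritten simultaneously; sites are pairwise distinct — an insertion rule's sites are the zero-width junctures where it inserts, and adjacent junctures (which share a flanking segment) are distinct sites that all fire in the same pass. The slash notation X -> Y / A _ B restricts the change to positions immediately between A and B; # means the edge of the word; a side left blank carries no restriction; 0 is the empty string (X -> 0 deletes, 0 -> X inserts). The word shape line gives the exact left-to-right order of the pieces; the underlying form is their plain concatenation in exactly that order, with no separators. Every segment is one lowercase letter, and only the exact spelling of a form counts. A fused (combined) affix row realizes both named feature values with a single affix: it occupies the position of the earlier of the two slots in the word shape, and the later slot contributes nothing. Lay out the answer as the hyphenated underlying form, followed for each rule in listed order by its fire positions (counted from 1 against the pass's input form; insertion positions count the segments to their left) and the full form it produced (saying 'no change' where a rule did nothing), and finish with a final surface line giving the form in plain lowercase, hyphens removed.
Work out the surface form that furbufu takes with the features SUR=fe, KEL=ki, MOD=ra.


underlying: furbufu-sed-to-pd
1. d -> t, g -> k, v -> f, z -> s / _ #: fires at position(s) 14: furbufusedtopt
surface: furbufusedtopt


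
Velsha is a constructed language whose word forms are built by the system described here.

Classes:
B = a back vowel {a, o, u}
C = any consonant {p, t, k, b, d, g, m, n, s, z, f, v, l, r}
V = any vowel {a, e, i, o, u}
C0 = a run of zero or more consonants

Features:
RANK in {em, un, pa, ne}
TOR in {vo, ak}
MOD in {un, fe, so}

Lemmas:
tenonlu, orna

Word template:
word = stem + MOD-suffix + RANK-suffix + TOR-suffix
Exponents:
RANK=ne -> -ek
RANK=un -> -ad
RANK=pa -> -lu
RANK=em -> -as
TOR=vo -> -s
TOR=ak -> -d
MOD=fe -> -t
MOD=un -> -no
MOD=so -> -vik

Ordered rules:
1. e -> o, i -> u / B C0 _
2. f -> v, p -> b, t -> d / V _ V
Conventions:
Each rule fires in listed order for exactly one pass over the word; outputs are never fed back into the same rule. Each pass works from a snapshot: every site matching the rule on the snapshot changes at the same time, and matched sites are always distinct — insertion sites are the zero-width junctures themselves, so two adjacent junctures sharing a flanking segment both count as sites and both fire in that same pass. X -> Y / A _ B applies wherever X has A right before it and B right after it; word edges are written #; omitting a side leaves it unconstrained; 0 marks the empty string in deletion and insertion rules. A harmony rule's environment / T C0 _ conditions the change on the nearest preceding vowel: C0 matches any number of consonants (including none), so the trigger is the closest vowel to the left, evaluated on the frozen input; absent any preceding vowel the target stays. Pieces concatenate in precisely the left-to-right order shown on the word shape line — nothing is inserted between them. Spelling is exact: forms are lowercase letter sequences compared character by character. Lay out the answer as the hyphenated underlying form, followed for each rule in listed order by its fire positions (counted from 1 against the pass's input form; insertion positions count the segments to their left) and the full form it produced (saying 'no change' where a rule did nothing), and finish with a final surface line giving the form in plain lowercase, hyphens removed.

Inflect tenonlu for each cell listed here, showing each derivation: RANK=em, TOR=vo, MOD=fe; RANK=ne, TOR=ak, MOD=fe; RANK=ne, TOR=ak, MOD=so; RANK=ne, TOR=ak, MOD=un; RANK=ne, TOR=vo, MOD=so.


cell RANK=em, TOR=vo, MOD=fe:
underlying: tenonlu-t-as-s
1. e -> o, i -> u / B C0 _: no change
2. f -> v, p -> b, t -> d / V _ V: fires at position(s) 8: tenonludass
surface: tenonludass

cell RANK=ne, TOR=ak, MOD=fe:
underlying: tenonlu-t-ek-d
1. e -> o, i -> u / B C0 _: fires at position(s) 9: tenonlutokd
2. f -> v, p -> b, t -> d / V _ V: fires at position(s) 8: tenonludokd
surface: tenonludokd

cell RANK=ne, TOR=ak, MOD=so:
underlying: tenonlu-vik-ek-d
1. e -> o, i -> u / B C0 _: fires at position(s) 9: tenonluvukekd
2. f -> v, p -> b, t -> d / V _ V: no change
surface: tenonluvukekd

cell RANK=ne, TOR=ak, MOD=un:
underlying: tenonlu-no-ek-d
1. e -> o, i -> u / B C0 _: fires at position(s) 10: tenonlunookd
2. f -> v, p -> b, t -> d / V _ V: no change
surface: tenonlunookd

cell RANK=ne, TOR=vo, MOD=so:
underlying: tenonlu-vik-ek-s
1. e -> o, i -> u / B C0 _: fires at position(s) 9: tenonluvukeks
2. f -> v, p -> b, t -> d / V _ V: no change
surface: tenonluvukeks


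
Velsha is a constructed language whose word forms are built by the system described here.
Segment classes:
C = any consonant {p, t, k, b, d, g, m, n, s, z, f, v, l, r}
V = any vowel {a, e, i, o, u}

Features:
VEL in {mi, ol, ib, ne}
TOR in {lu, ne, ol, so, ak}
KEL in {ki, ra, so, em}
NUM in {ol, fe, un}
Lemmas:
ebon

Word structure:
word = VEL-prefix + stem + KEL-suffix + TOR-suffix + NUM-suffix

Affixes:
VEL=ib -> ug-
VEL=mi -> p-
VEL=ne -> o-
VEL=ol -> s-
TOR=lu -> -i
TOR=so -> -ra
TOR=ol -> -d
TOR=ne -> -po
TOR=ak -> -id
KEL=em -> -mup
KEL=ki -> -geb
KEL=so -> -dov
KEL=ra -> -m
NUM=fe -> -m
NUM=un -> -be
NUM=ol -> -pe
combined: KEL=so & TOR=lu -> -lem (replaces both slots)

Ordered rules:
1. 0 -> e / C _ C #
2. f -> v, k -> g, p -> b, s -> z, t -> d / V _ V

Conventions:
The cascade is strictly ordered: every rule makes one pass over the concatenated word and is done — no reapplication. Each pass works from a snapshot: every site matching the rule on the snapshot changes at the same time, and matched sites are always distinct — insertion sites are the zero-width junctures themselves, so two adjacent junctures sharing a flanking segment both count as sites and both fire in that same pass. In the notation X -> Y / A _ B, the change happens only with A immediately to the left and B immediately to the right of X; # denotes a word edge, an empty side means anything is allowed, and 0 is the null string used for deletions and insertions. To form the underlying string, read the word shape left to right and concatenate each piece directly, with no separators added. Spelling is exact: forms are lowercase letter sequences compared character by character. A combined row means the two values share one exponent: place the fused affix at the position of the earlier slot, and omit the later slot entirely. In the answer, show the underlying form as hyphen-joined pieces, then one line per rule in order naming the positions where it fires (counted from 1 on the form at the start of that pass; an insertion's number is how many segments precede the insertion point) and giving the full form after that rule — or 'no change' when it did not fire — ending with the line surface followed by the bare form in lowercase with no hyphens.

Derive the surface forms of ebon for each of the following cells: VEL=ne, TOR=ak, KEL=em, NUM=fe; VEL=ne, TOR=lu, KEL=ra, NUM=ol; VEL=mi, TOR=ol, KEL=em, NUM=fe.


cell VEL=ne, TOR=ak, KEL=em, NUM=fe:
underlying: o-ebon-mup-id-m
1. 0 -> e / C _ C #: inserts after position(s) 10: oebonmupidem
2. f -> v, k -> g, p -> b, s -> z, t -> d / V _ V: fires at position(s) 8: oebonmubidem
surface: oebonmubidem

cell VEL=ne, TOR=lu, KEL=ra, NUM=ol:
underlying: o-ebon-m-i-pe
1. 0 -> e / C _ C #: no change
2. f -> v, k -> g, p -> b, s -> z, t -> d / V _ V: fires at position(s) 8: oebonmibe
surface: oebonmibe

cell VEL=mi, TOR=ol, KEL=em, NUM=fe:
underlying: p-ebon-mup-d-m
1. 0 -> e / C _ C #: inserts after position(s) 9: pebonmupdem
2. f -> v, k -> g, p -> b, s -> z, t -> d / V _ V: no change
surface: pebonmupdem


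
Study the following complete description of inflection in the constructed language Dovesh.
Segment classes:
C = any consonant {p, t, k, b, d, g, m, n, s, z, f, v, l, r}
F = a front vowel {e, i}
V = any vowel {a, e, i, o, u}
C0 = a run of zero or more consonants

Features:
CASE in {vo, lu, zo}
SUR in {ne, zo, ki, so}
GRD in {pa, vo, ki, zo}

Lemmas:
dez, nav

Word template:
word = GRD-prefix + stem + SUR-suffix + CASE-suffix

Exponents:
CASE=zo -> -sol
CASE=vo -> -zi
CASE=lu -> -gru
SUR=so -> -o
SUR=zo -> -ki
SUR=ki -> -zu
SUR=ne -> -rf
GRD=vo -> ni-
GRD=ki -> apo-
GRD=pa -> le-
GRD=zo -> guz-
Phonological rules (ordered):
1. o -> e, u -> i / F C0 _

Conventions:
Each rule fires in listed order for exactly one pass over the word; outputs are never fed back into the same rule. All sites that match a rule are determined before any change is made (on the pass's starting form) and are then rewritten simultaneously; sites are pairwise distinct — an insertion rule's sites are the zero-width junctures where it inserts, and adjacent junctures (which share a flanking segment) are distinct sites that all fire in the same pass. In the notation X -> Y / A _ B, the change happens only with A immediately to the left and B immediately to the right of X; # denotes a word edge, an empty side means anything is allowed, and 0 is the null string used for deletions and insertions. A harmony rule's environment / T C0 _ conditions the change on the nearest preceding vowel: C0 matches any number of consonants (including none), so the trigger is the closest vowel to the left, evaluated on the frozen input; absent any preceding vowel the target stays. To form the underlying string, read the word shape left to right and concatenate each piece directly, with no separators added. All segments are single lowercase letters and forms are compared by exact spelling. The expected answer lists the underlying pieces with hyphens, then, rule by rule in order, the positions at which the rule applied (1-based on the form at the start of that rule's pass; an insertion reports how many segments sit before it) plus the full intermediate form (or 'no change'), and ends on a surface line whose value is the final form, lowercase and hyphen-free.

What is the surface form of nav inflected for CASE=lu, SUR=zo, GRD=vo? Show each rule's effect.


underlying: ni-nav-ki-gru
1. o -> e, u -> i / F C0 _: fires at position(s) 10: ninavkigri
surface: ninavkigri


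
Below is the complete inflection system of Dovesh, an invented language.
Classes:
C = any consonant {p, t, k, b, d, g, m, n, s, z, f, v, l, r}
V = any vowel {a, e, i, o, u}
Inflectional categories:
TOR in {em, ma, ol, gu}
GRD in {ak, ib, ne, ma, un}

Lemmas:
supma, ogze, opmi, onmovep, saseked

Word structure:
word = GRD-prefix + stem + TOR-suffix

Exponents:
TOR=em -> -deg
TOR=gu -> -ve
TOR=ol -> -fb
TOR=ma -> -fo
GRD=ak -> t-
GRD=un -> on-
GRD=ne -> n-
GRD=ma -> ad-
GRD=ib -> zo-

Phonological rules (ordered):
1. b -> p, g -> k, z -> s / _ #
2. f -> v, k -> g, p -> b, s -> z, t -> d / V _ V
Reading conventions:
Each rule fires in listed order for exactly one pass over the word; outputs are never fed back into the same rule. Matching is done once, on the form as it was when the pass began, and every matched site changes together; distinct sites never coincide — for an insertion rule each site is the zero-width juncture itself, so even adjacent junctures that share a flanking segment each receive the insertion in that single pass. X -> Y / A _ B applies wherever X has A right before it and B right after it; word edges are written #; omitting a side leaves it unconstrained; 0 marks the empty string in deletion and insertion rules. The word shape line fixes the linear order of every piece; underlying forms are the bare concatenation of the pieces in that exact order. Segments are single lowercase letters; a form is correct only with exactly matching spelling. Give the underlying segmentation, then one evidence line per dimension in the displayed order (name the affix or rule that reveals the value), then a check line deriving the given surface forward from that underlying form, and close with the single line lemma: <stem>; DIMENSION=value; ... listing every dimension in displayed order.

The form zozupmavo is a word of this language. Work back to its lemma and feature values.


underlying: zo-supma-fo
TOR=ma - signalled by the affix -fo
GRD=ib - signalled by the affix zo-
check: zosupmafo -> zosupmafo -> zozupmavo
lemma: supma; TOR=ma; GRD=ib


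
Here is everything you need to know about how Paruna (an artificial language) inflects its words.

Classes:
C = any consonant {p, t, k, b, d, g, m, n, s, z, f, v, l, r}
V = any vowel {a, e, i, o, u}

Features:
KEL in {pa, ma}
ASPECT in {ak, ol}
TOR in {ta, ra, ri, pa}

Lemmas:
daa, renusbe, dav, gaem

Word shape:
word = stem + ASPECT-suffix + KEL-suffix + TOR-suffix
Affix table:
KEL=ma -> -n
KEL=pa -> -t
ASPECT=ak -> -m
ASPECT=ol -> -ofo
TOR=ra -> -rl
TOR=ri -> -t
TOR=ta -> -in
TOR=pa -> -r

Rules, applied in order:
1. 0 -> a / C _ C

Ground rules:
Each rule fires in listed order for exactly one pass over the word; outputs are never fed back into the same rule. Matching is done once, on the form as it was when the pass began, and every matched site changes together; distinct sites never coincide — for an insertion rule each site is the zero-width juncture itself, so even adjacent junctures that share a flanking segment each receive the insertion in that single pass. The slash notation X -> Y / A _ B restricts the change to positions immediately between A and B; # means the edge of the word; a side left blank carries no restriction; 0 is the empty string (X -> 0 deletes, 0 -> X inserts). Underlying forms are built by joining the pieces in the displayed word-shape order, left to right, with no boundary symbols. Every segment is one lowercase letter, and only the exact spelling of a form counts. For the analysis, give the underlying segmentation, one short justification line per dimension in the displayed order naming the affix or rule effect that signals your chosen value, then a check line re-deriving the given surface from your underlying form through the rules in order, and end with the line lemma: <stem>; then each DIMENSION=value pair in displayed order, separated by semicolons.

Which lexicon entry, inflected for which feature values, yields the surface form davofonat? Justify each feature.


underlying: dav-ofo-n-t
KEL=ma - signalled by the affix -n
ASPECT=ol - signalled by the affix -ofo
TOR=ri - signalled by the affix -t
check: davofont -> davofonat
lemma: dav; KEL=ma; ASPECT=ol; TOR=ri


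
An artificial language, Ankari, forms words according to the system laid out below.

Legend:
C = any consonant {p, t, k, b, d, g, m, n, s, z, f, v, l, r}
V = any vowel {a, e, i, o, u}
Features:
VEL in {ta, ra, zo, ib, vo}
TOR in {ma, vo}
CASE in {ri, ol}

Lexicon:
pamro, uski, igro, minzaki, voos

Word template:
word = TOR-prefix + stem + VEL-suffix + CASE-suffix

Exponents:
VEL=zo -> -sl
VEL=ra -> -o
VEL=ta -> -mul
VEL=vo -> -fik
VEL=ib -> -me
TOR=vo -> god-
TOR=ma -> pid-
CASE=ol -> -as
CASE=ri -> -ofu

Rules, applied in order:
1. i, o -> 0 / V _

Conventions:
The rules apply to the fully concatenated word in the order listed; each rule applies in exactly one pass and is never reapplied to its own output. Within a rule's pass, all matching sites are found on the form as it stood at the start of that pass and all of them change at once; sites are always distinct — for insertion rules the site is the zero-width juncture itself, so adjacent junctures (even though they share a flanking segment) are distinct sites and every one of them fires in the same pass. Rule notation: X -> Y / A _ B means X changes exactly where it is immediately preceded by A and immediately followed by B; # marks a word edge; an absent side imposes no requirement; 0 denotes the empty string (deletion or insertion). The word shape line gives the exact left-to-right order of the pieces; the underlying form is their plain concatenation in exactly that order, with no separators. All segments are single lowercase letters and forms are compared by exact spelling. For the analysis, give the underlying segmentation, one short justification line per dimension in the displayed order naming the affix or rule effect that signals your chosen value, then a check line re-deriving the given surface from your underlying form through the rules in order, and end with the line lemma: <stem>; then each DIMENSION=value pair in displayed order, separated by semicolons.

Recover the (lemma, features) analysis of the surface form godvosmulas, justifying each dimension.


underlying: god-voos-mul-as
VEL=ta - signalled by the affix -mul
TOR=vo - signalled by the affix god-
CASE=ol - signalled by the affix -as
check: godvoosmulas -> godvosmulas
lemma: voos; VEL=ta; TOR=vo; CASE=ol


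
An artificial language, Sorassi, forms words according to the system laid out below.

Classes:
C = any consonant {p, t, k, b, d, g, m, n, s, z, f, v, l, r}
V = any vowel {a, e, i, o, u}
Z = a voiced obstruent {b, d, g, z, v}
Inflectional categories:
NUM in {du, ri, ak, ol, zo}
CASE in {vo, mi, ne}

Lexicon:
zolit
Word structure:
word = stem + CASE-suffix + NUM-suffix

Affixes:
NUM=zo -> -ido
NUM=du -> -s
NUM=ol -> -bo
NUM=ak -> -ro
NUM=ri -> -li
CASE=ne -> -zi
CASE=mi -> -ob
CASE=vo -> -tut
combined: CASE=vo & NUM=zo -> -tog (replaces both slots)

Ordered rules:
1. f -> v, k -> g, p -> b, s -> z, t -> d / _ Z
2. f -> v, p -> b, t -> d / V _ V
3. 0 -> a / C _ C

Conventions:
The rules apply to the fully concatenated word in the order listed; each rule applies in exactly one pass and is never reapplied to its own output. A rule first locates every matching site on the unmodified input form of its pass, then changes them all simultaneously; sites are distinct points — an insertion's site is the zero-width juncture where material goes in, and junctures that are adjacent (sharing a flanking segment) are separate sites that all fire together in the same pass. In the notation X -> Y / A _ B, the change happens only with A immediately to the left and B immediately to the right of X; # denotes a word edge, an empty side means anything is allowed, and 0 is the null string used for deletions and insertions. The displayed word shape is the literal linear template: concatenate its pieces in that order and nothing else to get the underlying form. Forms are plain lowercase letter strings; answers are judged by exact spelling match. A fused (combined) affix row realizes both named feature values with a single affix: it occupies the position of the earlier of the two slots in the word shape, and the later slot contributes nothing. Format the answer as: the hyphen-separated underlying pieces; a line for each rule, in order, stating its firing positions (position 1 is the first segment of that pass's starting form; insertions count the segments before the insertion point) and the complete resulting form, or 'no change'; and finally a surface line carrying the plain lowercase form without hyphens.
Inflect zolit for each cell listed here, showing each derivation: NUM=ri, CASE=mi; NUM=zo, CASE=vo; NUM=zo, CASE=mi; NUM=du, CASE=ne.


cell NUM=ri, CASE=mi:
underlying: zolit-ob-li
1. f -> v, k -> g, p -> b, s -> z, t -> d / _ Z: no change
2. f -> v, p -> b, t -> d / V _ V: fires at position(s) 5: zolidobli
3. 0 -> a / C _ C: inserts after position(s) 7: zolidobali
surface: zolidobali

cell NUM=zo, CASE=vo:
underlying: zolit-tog
1. f -> v, k -> g, p -> b, s -> z, t -> d / _ Z: no change
2. f -> v, p -> b, t -> d / V _ V: no change
3. 0 -> a / C _ C: inserts after position(s) 5: zolitatog
surface: zolitatog

cell NUM=zo, CASE=mi:
underlying: zolit-ob-ido
1. f -> v, k -> g, p -> b, s -> z, t -> d / _ Z: no change
2. f -> v, p -> b, t -> d / V _ V: fires at position(s) 5: zolidobido
3. 0 -> a / C _ C: no change
surface: zolidobido

cell NUM=du, CASE=ne:
underlying: zolit-zi-s
1. f -> v, k -> g, p -> b, s -> z, t -> d / _ Z: fires at position(s) 5: zolidzis
2. f -> v, p -> b, t -> d / V _ V: no change
3. 0 -> a / C _ C: inserts after position(s) 5: zolidazis
surface: zolidazis
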